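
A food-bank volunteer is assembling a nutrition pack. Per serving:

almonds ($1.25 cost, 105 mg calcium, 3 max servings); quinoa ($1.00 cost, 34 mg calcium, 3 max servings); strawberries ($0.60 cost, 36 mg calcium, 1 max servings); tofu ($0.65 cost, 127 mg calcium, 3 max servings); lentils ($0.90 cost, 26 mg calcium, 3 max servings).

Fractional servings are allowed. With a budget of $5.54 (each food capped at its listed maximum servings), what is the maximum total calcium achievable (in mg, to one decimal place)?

682.6 mg

Calcium per dollar: tofu 195.4, almonds 84, strawberries 60, quinoa 34, lentils 28.89.
Take 3 servings of tofu: spends $1.95, +381.0 mg calcium (running total 381.0 mg).
Take 2.872 servings of almonds: spends $3.59, +301.6 mg calcium (running total 682.6 mg).
Filling greedily by calcium-per-dollar is optimal for one linear limit, giving 682.6 mg.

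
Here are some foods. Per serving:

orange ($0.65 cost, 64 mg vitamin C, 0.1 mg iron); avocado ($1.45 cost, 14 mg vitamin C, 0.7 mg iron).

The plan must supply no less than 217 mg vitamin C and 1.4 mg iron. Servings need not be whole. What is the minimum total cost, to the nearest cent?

At the optimum either one food covers both requirements or two foods hit both targets exactly; no other combination can be cheaper.
orange only: max(217/64, 1.4/0.1) = 14 servings → $9.10.
avocado only: max(217/14, 1.4/0.7) = 15.5 servings → $22.48.
orange + avocado with both tight: 3.048 servings and 1.565 servings → $4.25.
So the least-cost plan costs $4.25.

$4.25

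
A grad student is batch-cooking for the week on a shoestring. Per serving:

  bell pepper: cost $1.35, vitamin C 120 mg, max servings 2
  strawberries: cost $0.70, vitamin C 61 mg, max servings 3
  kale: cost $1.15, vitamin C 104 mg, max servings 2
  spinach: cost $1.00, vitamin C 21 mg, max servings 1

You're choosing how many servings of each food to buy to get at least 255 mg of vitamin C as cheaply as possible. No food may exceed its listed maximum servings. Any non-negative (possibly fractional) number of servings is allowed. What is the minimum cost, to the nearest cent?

$2.83

Cost per mg of vitamin C: kale $0.0111, bell pepper $0.0112, strawberries $0.0115, spinach $0.0476.
Take 2 servings of kale: +208.0 mg vitamin C for $2.30 (total $2.30, still need 47.0 mg).
Take 0.3917 servings of bell pepper: +47.0 mg vitamin C for $0.53 (total $2.83, still need 0.0 mg).
Filling from the cheapest source first is optimal under one linear minimum: $2.83.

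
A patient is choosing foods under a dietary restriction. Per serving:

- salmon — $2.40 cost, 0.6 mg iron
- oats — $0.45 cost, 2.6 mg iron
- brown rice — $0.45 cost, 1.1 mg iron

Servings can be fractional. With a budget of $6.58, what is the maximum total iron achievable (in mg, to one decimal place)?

Iron per dollar: oats 5.778, brown rice 2.444, salmon 0.25.
With no serving limits, spend the whole cost allowance on oats: $6.58 / $0.45 × 2.6 mg = 38.0 mg.

38.0 mg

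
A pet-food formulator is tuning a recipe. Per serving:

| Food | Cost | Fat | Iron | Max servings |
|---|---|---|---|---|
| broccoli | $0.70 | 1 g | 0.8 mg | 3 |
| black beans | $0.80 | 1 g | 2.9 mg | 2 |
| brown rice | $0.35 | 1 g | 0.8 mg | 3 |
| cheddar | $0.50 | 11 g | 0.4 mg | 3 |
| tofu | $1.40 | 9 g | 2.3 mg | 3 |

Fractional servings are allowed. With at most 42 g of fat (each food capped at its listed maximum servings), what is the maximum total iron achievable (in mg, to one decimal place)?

Iron per g fat: black beans 2.9, broccoli 0.8, brown rice 0.8, tofu 0.2556, cheddar 0.03636.
Take 2 servings of black beans: uses 2 g fat, +5.8 mg iron (running total 5.8 mg).
Take 3 servings of broccoli: uses 3 g fat, +2.4 mg iron (running total 8.2 mg).
Take 3 servings of brown rice: uses 3 g fat, +2.4 mg iron (running total 10.6 mg).
Take 3 servings of tofu: uses 27 g fat, +6.9 mg iron (running total 17.5 mg).
Take 0.6364 servings of cheddar: uses 7 g fat, +0.3 mg iron (running total 17.8 mg).
Greedy by best ratio exhausts the fat allowance optimally: 17.8 mg.

17.8 mg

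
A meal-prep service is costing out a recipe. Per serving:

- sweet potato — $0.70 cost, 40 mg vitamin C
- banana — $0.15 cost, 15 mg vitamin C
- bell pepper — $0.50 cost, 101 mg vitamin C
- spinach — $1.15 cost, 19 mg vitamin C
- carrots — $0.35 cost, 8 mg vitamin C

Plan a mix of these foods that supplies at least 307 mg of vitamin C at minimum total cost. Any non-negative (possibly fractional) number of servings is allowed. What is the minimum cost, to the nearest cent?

Cost per mg of vitamin C: bell pepper $0.0050, banana $0.0100, sweet potato $0.0175, carrots $0.0437, spinach $0.0605.
With no serving limits, use only bell pepper: 307 mg / 101 mg = 3.04 servings × $0.50 = $1.52.

$1.52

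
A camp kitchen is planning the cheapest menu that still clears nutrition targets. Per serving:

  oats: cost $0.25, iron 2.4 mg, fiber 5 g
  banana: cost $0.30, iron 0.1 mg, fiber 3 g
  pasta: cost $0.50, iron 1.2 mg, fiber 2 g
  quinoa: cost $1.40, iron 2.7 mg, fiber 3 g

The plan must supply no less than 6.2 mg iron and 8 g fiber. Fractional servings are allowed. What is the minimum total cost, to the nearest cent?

$0.65

Minimising a linear cost over {iron ≥ 6.2, fiber ≥ 8, servings ≥ 0} — the optimum is at a vertex, using one or two foods.
oats only: max(6.2/2.4, 8/5) = 2.583 servings → $0.65.
banana only: max(6.2/0.1, 8/3) = 62 servings → $18.60.
pasta only: max(6.2/1.2, 8/2) = 5.167 servings → $2.58.
quinoa only: max(6.2/2.7, 8/3) = 2.667 servings → $3.73.
oats + banana: the both-tight solution has a negative serving — not a feasible corner.
oats + pasta: the both-tight solution has a negative serving — not a feasible corner.
oats + quinoa with both tight: 0.4762 servings and 1.873 servings → $2.74.
banana + pasta with both targets exact would need a negative amount; discard.
banana + quinoa with both tight: 0.3846 servings and 2.282 servings → $3.31.
pasta + quinoa with both tight: 1.667 servings and 1.556 servings → $3.01.
The minimum over all feasible corners is $0.65.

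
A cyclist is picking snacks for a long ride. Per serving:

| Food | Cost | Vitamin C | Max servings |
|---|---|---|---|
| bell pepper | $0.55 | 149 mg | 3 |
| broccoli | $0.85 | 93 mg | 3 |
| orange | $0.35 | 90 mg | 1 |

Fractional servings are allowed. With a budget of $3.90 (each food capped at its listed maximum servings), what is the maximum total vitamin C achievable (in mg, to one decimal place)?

744.9 mg

Vitamin C per dollar: bell pepper 270.9, orange 257.1, broccoli 109.4.
Take 3 servings of bell pepper: spends $1.65, +447.0 mg vitamin C (running total 447.0 mg).
Take 1 serving of orange: spends $0.35, +90.0 mg vitamin C (running total 537.0 mg).
Take 2.235 servings of broccoli: spends $1.90, +207.9 mg vitamin C (running total 744.9 mg).
Greedy by best ratio exhausts the cost allowance optimally: 744.9 mg.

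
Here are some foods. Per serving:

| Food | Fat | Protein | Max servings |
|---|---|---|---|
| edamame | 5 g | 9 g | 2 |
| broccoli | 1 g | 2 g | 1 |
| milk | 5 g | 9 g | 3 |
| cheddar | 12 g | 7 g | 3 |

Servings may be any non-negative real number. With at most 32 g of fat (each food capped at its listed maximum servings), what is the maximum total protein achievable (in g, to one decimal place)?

50.5 g

Protein per g fat: broccoli 2, edamame 1.8, milk 1.8, cheddar 0.5833.
Take 1 serving of broccoli: uses 1 g fat, +2.0 g protein (running total 2.0 g).
Take 2 servings of edamame: uses 10 g fat, +18.0 g protein (running total 20.0 g).
Take 3 servings of milk: uses 15 g fat, +27.0 g protein (running total 47.0 g).
Take 0.5 servings of cheddar: uses 6 g fat, +3.5 g protein (running total 50.5 g).
Filling greedily by protein-per-g fat is optimal for one linear limit, giving 50.5 g.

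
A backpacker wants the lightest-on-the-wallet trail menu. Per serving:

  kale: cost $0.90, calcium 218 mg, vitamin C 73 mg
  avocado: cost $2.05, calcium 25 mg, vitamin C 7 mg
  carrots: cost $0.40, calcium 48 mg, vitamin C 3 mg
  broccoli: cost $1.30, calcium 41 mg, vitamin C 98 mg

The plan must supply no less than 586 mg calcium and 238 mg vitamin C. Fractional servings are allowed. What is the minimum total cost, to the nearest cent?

$2.93

kale only: max(586/218, 238/73) = 3.26 servings → $2.93.
avocado only: max(586/25, 238/7) = 34 servings → $69.70.
carrots only: max(586/48, 238/3) = 79.33 servings → $31.73.
broccoli only: max(586/41, 238/98) = 14.29 servings → $18.58.
kale + avocado: intersection lies outside the first quadrant.
kale + carrots with both targets exact would need a negative amount; discard.
kale + broccoli with both tight: 2.595 servings and 0.4957 servings → $2.98.
avocado + carrots: the both-tight solution has a negative serving — not a feasible corner.
avocado + broccoli with both tight: 22.04 servings and 0.8544 servings → $46.29.
carrots + broccoli with both tight: 10.41 servings and 2.11 servings → $6.91.
Cheapest feasible corner: $2.93.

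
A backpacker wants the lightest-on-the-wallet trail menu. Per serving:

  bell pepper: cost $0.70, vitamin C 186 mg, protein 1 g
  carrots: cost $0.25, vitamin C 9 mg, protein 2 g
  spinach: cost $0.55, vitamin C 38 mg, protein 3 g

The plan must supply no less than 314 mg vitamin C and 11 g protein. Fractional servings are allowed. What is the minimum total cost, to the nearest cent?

$2.21

bell pepper only: max(314/186, 11/1) = 11 servings → $7.70.
carrots only: max(314/9, 11/2) = 34.89 servings → $8.72.
spinach only: max(314/38, 11/3) = 8.263 servings → $4.54.
bell pepper + carrots with both tight: 1.457 servings and 4.771 servings → $2.21.
bell pepper + spinach with both tight: 1.008 servings and 3.331 servings → $2.54.
carrots + spinach with both targets exact would need a negative amount; discard.
The minimum over all feasible corners is $2.21.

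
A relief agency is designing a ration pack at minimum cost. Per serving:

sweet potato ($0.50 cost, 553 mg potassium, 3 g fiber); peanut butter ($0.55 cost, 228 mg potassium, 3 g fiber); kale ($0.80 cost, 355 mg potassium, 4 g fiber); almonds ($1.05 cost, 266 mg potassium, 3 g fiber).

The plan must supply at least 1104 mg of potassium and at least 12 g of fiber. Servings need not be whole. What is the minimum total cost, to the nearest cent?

$2.00

At the optimum either one food covers both requirements or two foods hit both targets exactly; no other combination can be cheaper.
sweet potato only: max(1104/553, 12/3) = 4 servings → $2.00.
peanut butter only: max(1104/228, 12/3) = 4.842 servings → $2.66.
kale only: max(1104/355, 12/4) = 3.11 servings → $2.49.
almonds only: max(1104/266, 12/3) = 4.15 servings → $4.36.
sweet potato + peanut butter with both tight: 0.5908 servings and 3.409 servings → $2.17.
sweet potato + kale with both tight: 0.136 servings and 2.898 servings → $2.39.
sweet potato + almonds with both tight: 0.1394 servings and 3.861 servings → $4.12.
peanut butter + kale: the both-tight solution has a negative serving — not a feasible corner.
peanut butter + almonds: the both-tight solution has a negative serving — not a feasible corner.
kale + almonds with both targets exact would need a negative amount; discard.
Cheapest feasible corner: $2.00.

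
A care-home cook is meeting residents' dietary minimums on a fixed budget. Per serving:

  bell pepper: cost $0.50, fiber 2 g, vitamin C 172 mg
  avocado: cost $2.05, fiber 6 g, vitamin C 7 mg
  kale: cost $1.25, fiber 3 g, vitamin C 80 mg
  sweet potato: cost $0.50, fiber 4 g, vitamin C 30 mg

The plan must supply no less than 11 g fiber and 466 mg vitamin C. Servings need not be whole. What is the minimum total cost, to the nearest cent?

With two linear requirements the optimum uses one or two foods; enumerate the corners.
bell pepper only: max(11/2, 466/172) = 5.5 servings → $2.75.
avocado only: max(11/6, 466/7) = 66.57 servings → $136.47.
kale only: max(11/3, 466/80) = 5.825 servings → $7.28.
sweet potato only: max(11/4, 466/30) = 15.53 servings → $7.77.
bell pepper + avocado with both tight: 2.671 servings and 0.943 servings → $3.27.
bell pepper + kale with both tight: 1.455 servings and 2.697 servings → $4.10.
bell pepper + sweet potato with both tight: 2.443 servings and 1.529 servings → $1.99.
avocado + kale with both targets exact would need a negative amount; discard.
avocado + sweet potato: intersection lies outside the first quadrant.
kale + sweet potato: the both-tight solution has a negative serving — not a feasible corner.
The minimum over all feasible corners is $1.99.

$1.99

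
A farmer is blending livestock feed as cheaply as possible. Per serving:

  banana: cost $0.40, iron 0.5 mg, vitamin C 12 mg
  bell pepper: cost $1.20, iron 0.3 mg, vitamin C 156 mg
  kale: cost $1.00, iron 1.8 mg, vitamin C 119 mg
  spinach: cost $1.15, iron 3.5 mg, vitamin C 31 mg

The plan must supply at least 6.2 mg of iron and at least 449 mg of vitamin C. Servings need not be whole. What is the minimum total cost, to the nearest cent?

$3.74

banana only: max(6.2/0.5, 449/12) = 37.42 servings → $14.97.
bell pepper only: max(6.2/0.3, 449/156) = 20.67 servings → $24.80.
kale only: max(6.2/1.8, 449/119) = 3.773 servings → $3.77.
spinach only: max(6.2/3.5, 449/31) = 14.48 servings → $16.66.
banana + bell pepper with both tight: 11.19 servings and 2.017 servings → $6.90.
banana + kale with both targets exact would need a negative amount; discard.
banana + spinach: the both-tight solution has a negative serving — not a feasible corner.
bell pepper + kale with both tight: 0.2872 servings and 3.397 servings → $3.74.
bell pepper + spinach with both tight: 2.57 servings and 1.551 servings → $4.87.
kale + spinach with both targets exact would need a negative amount; discard.
The minimum over all feasible corners is $3.74.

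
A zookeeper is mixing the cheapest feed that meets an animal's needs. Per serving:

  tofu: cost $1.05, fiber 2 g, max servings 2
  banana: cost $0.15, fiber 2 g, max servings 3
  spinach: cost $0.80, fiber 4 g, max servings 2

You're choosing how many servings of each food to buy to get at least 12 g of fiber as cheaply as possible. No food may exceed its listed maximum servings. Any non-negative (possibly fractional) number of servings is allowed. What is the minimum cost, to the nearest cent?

Cost per g of fiber: banana $0.0750, spinach $0.2000, tofu $0.5250.
Take 3 servings of banana: +6.0 g fiber for $0.45 (total $0.45, still need 6.0 g).
Take 1.5 servings of spinach: +6.0 g fiber for $1.20 (total $1.65, still need 0.0 g).
Greedy by cheapest-per-g is optimal for a single linear constraint, so the minimum cost is $1.65.

$1.65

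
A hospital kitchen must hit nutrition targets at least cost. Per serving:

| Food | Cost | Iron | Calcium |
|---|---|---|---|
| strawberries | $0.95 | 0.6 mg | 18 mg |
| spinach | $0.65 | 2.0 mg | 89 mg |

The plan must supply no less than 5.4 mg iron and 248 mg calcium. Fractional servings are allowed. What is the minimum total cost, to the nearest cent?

$1.81

Check every corner: each single food scaled to meet both minima, and each pair solved so both constraints bind.
strawberries only: max(5.4/0.6, 248/18) = 13.78 servings → $13.09.
spinach only: max(5.4/2.0, 248/89) = 2.787 servings → $1.81.
strawberries + spinach with both targets exact would need a negative amount; discard.
Cheapest feasible corner: $1.81.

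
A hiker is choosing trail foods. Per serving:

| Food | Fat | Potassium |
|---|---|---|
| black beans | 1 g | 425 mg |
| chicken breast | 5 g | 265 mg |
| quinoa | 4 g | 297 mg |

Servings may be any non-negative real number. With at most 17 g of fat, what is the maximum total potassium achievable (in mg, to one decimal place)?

Potassium per g fat: black beans 425, quinoa 74.25, chicken breast 53.
With no serving limits, spend the whole fat allowance on black beans: 17 g / 1 g × 425 mg = 7225.0 mg.

7225.0 mg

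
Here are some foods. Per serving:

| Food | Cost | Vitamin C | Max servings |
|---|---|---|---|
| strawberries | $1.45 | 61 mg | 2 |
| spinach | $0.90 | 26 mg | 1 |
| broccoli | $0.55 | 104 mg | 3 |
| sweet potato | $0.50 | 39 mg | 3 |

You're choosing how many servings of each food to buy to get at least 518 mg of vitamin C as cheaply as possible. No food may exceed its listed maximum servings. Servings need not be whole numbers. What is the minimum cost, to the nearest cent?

$5.27

Cost per mg of vitamin C: broccoli $0.0053, sweet potato $0.0128, strawberries $0.0238, spinach $0.0346.
Take 3 servings of broccoli: +312.0 mg vitamin C for $1.65 (total $1.65, still need 206.0 mg).
Take 3 servings of sweet potato: +117.0 mg vitamin C for $1.50 (total $3.15, still need 89.0 mg).
Take 1.459 servings of strawberries: +89.0 mg vitamin C for $2.12 (total $5.27, still need 0.0 mg).
Filling from the cheapest source first is optimal under one linear minimum: $5.27.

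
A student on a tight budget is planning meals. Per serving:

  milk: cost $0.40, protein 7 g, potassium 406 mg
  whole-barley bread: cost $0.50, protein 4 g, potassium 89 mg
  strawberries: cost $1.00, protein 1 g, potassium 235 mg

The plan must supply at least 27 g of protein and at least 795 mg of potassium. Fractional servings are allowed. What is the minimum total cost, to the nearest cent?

$1.54

Minimising a linear cost over {protein ≥ 27, potassium ≥ 795, servings ≥ 0} — the optimum is at a vertex, using one or two foods.
milk only: max(27/7, 795/406) = 3.857 servings → $1.54.
whole-barley bread only: max(27/4, 795/89) = 8.933 servings → $4.47.
strawberries only: max(27/1, 795/235) = 27 servings → $27.00.
milk + whole-barley bread with both tight: 0.7762 servings and 5.392 servings → $3.01.
milk + strawberries: the both-tight solution has a negative serving — not a feasible corner.
whole-barley bread + strawberries with both tight: 6.522 servings and 0.913 servings → $4.17.
The minimum over all feasible corners is $1.54.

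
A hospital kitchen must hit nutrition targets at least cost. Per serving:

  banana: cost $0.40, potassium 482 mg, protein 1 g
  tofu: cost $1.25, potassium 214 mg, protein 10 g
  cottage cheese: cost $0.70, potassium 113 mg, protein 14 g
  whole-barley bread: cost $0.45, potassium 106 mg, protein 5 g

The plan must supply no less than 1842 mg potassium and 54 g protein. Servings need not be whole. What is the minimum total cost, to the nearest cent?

$3.74

Two binding constraints pin down two serving amounts, so the optimal mix uses at most two foods. The candidates are each food alone (scaled to the tighter of potassium/protein) and each pair with both constraints tight.
banana only: max(1842/482, 54/1) = 54 servings → $21.60.
tofu only: max(1842/214, 54/10) = 8.607 servings → $10.76.
cottage cheese only: max(1842/113, 54/14) = 16.3 servings → $11.41.
whole-barley bread only: max(1842/106, 54/5) = 17.38 servings → $7.82.
banana + tofu with both tight: 1.49 servings and 5.251 servings → $7.16.
banana + cottage cheese with both tight: 2.967 servings and 3.645 servings → $3.74.
banana + whole-barley bread with both tight: 1.513 servings and 10.5 servings → $5.33.
tofu + cottage cheese: intersection lies outside the first quadrant.
tofu + whole-barley bread with both targets exact would need a negative amount; discard.
cottage cheese + whole-barley bread: intersection lies outside the first quadrant.
Cheapest feasible corner: $3.74.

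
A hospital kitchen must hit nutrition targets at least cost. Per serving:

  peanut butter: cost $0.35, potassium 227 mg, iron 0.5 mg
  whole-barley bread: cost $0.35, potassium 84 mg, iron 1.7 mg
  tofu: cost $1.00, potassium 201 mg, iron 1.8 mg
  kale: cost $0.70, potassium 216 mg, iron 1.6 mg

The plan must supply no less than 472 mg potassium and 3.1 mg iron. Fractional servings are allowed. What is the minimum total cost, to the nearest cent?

peanut butter only: max(472/227, 3.1/0.5) = 6.2 servings → $2.17.
whole-barley bread only: max(472/84, 3.1/1.7) = 5.619 servings → $1.97.
tofu only: max(472/201, 3.1/1.8) = 2.348 servings → $2.35.
kale only: max(472/216, 3.1/1.6) = 2.185 servings → $1.53.
peanut butter + whole-barley bread with both tight: 1.576 servings and 1.36 servings → $1.03.
peanut butter + tofu with both tight: 0.7352 servings and 1.518 servings → $1.78.
peanut butter + kale with both tight: 0.3354 servings and 1.833 servings → $1.40.
whole-barley bread + tofu: intersection lies outside the first quadrant.
whole-barley bread + kale: intersection lies outside the first quadrant.
tofu + kale: the both-tight solution has a negative serving — not a feasible corner.
The minimum over all feasible corners is $1.03.

$1.03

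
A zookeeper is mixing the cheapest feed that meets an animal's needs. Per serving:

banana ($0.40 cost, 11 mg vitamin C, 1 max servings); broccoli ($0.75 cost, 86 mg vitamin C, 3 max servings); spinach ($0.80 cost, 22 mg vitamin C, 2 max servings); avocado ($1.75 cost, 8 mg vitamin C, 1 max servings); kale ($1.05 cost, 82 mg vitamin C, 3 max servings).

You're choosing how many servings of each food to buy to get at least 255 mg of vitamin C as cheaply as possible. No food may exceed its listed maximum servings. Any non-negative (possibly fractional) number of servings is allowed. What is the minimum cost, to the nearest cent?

Cost per mg of vitamin C: broccoli $0.0087, kale $0.0128, banana $0.0364, spinach $0.0364, avocado $0.2188.
Take 2.965 servings of broccoli: +255.0 mg vitamin C for $2.22 (total $2.22, still need 0.0 mg).
Greedy by cheapest-per-mg is optimal for a single linear constraint, so the minimum cost is $2.22.

$2.22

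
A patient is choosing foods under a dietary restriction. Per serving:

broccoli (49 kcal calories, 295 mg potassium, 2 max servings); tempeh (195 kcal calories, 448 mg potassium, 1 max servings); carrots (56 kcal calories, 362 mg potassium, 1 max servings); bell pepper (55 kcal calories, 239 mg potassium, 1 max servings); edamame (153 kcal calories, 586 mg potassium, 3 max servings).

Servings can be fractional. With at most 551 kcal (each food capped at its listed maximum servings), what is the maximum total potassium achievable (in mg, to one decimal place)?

2500.9 mg

Potassium per kcal: carrots 6.464, broccoli 6.02, bell pepper 4.345, edamame 3.83, tempeh 2.297.
Take 1 serving of carrots: uses 56 kcal, +362.0 mg potassium (running total 362.0 mg).
Take 2 servings of broccoli: uses 98 kcal, +590.0 mg potassium (running total 952.0 mg).
Take 1 serving of bell pepper: uses 55 kcal, +239.0 mg potassium (running total 1191.0 mg).
Take 2.235 servings of edamame: uses 342 kcal, +1309.9 mg potassium (running total 2500.9 mg).
Greedy by best ratio exhausts the calories allowance optimally: 2500.9 mg.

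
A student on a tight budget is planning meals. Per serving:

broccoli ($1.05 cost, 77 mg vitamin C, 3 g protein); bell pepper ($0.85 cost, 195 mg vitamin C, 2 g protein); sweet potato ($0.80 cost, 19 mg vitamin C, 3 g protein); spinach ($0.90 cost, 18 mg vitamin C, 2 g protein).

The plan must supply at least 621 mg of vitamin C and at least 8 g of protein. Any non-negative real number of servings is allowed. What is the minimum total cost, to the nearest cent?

$3.12

broccoli only: max(621/77, 8/3) = 8.065 servings → $8.47.
bell pepper only: max(621/195, 8/2) = 4 servings → $3.40.
sweet potato only: max(621/19, 8/3) = 32.68 servings → $26.15.
spinach only: max(621/18, 8/2) = 34.5 servings → $31.05.
broccoli + bell pepper with both tight: 0.7378 servings and 2.893 servings → $3.23.
broccoli + sweet potato: the both-tight solution has a negative serving — not a feasible corner.
broccoli + spinach: intersection lies outside the first quadrant.
bell pepper + sweet potato with both tight: 3.128 servings and 0.5814 servings → $3.12.
bell pepper + spinach with both tight: 3.102 servings and 0.8983 servings → $3.44.
sweet potato + spinach: intersection lies outside the first quadrant.
The minimum over all feasible corners is $3.12.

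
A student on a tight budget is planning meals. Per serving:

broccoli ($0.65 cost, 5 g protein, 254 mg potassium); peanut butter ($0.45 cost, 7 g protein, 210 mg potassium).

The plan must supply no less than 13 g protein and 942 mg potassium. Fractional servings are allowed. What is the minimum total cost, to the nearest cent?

This is a tiny linear program; its minimum lies at a vertex of the feasible set. List the vertices and price them.
broccoli only: max(13/5, 942/254) = 3.709 servings → $2.41.
peanut butter only: max(13/7, 942/210) = 4.486 servings → $2.02.
broccoli + peanut butter with both targets exact would need a negative amount; discard.
So the least-cost plan costs $2.02.

$2.02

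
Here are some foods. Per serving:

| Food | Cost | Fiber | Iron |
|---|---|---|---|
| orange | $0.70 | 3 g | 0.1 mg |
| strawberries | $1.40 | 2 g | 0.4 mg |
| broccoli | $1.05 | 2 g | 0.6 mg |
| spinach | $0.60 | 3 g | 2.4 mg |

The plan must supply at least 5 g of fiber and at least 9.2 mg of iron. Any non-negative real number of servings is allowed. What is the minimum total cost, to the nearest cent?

$2.30

Minimising a linear cost over {fiber ≥ 5, iron ≥ 9.2, servings ≥ 0} — the optimum is at a vertex, using one or two foods.
orange only: max(5/3, 9.2/0.1) = 92 servings → $64.40.
strawberries only: max(5/2, 9.2/0.4) = 23 servings → $32.20.
broccoli only: max(5/2, 9.2/0.6) = 15.33 servings → $16.10.
spinach only: max(5/3, 9.2/2.4) = 3.833 servings → $2.30.
orange + strawberries: intersection lies outside the first quadrant.
orange + broccoli: intersection lies outside the first quadrant.
orange + spinach: intersection lies outside the first quadrant.
strawberries + broccoli with both targets exact would need a negative amount; discard.
strawberries + spinach with both targets exact would need a negative amount; discard.
broccoli + spinach with both targets exact would need a negative amount; discard.
Cheapest feasible corner: $2.30.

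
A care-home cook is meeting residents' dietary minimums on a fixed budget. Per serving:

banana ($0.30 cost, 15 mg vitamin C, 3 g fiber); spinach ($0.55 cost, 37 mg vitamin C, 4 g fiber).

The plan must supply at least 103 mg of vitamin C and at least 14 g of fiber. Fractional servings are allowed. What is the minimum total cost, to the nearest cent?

An LP optimum is at a vertex; with two nutrient constraints at most two foods are used. Check each candidate.
banana only: max(103/15, 14/3) = 6.867 servings → $2.06.
spinach only: max(103/37, 14/4) = 3.5 servings → $1.93.
banana + spinach with both tight: 2.078 servings and 1.941 servings → $1.69.
The minimum over all feasible corners is $1.69.

$1.69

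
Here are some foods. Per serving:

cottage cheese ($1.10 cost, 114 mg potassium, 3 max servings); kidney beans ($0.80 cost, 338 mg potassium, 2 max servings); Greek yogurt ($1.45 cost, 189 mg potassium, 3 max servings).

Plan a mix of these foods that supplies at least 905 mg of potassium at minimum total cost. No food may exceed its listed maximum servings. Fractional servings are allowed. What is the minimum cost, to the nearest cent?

Cost per mg of potassium: kidney beans $0.0024, Greek yogurt $0.0077, cottage cheese $0.0096.
Take 2 servings of kidney beans: +676.0 mg potassium for $1.60 (total $1.60, still need 229.0 mg).
Take 1.212 servings of Greek yogurt: +229.0 mg potassium for $1.76 (total $3.36, still need 0.0 mg).
Filling from the cheapest source first is optimal under one linear minimum: $3.36.

$3.36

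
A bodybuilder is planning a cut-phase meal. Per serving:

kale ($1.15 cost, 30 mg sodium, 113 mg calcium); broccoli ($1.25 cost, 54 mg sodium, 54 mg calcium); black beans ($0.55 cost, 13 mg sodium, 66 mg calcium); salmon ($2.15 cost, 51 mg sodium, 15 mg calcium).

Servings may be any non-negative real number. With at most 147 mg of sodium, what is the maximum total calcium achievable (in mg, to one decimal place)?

Calcium per mg sodium: black beans 5.077, kale 3.767, broccoli 1, salmon 0.2941.
With no serving limits, spend the whole sodium allowance on black beans: 147 mg / 13 mg × 66 mg = 746.3 mg.

746.3 mg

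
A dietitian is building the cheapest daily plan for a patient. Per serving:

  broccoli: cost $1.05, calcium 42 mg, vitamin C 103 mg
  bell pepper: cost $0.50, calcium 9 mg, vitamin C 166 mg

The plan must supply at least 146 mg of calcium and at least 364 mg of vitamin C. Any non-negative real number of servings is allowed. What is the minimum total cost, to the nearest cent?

Compare the cost at each extreme point of the feasible region.
broccoli only: max(146/42, 364/103) = 3.534 servings → $3.71.
bell pepper only: max(146/9, 364/166) = 16.22 servings → $8.11.
broccoli + bell pepper with both tight: 3.467 servings and 0.04136 servings → $3.66.
The minimum over all feasible corners is $3.66.

$3.66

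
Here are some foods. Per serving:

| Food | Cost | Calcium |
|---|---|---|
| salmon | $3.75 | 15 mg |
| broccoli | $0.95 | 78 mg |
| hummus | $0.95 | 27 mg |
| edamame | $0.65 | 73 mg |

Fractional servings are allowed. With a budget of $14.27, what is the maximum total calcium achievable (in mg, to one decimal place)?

1602.6 mg

Calcium per dollar: edamame 112.3, broccoli 82.11, hummus 28.42, salmon 4.
With no serving limits, spend the whole cost allowance on edamame: $14.27 / $0.65 × 73 mg = 1602.6 mg.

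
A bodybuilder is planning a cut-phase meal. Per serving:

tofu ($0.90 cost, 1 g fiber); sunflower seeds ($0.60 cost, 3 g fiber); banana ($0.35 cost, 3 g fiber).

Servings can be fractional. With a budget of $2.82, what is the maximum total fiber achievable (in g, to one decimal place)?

Fiber per dollar: banana 8.571, sunflower seeds 5, tofu 1.111.
With no serving limits, spend the whole cost allowance on banana: $2.82 / $0.35 × 3 g = 24.2 g.

24.2 g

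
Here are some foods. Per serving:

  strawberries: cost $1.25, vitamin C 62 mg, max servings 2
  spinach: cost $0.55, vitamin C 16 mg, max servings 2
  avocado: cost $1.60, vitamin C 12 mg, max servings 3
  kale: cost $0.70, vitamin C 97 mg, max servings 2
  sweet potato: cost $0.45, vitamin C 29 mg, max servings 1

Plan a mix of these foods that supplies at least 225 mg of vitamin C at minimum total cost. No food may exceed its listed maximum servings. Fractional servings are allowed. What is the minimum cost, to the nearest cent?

Cost per mg of vitamin C: kale $0.0072, sweet potato $0.0155, strawberries $0.0202, spinach $0.0344, avocado $0.1333.
Take 2 servings of kale: +194.0 mg vitamin C for $1.40 (total $1.40, still need 31.0 mg).
Take 1 serving of sweet potato: +29.0 mg vitamin C for $0.45 (total $1.85, still need 2.0 mg).
Take 0.03226 servings of strawberries: +2.0 mg vitamin C for $0.04 (total $1.89, still need 0.0 mg).
Greedy by cheapest-per-mg is optimal for a single linear constraint, so the minimum cost is $1.89.

$1.89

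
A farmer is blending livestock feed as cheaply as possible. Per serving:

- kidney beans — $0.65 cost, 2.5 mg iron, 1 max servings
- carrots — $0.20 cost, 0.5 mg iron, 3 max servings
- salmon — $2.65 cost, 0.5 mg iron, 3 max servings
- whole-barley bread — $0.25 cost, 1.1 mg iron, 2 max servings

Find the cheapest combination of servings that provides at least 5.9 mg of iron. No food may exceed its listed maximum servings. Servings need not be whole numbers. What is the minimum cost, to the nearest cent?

Cost per mg of iron: whole-barley bread $0.2273, kidney beans $0.2600, carrots $0.4000, salmon $5.3000.
Take 2 servings of whole-barley bread: +2.2 mg iron for $0.50 (total $0.50, still need 3.7 mg).
Take 1 serving of kidney beans: +2.5 mg iron for $0.65 (total $1.15, still need 1.2 mg).
Take 2.4 servings of carrots: +1.2 mg iron for $0.48 (total $1.63, still need 0.0 mg).
Greedy by cheapest-per-mg is optimal for a single linear constraint, so the minimum cost is $1.63.

$1.63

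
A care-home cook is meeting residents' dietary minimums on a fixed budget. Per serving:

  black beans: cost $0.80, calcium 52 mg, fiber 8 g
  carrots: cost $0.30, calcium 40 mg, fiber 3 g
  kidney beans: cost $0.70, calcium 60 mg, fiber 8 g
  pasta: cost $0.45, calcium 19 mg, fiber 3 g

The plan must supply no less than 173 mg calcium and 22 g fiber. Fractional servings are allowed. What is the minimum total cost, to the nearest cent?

$1.94

Check every corner: each single food scaled to meet both minima, and each pair solved so both constraints bind.
black beans only: max(173/52, 22/8) = 3.327 servings → $2.66.
carrots only: max(173/40, 22/3) = 7.333 servings → $2.20.
kidney beans only: max(173/60, 22/8) = 2.883 servings → $2.02.
pasta only: max(173/19, 22/3) = 9.105 servings → $4.10.
black beans + carrots with both tight: 2.201 servings and 1.463 servings → $2.20.
black beans + kidney beans: intersection lies outside the first quadrant.
black beans + pasta with both targets exact would need a negative amount; discard.
carrots + kidney beans with both tight: 0.4571 servings and 2.579 servings → $1.94.
carrots + pasta with both tight: 1.603 servings and 5.73 servings → $3.06.
kidney beans + pasta with both targets exact would need a negative amount; discard.
So the least-cost plan costs $1.94.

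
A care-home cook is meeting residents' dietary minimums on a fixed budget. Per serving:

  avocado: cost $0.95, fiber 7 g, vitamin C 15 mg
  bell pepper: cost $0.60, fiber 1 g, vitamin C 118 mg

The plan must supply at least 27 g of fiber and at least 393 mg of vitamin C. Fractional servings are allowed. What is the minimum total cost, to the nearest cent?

Compare the cost at each extreme point of the feasible region.
avocado only: max(27/7, 393/15) = 26.2 servings → $24.89.
bell pepper only: max(27/1, 393/118) = 27 servings → $16.20.
avocado + bell pepper with both tight: 3.444 servings and 2.893 servings → $5.01.
So the least-cost plan costs $5.01.

$5.01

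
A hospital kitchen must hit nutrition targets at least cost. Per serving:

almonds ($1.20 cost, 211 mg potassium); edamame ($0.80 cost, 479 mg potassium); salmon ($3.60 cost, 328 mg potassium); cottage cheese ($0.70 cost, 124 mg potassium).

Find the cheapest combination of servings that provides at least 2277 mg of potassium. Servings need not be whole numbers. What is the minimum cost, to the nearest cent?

$3.80

Cost per mg of potassium: edamame $0.0017, cottage cheese $0.0056, almonds $0.0057, salmon $0.0110.
With no serving limits, use only edamame: 2277 mg / 479 mg = 4.754 servings × $0.80 = $3.80.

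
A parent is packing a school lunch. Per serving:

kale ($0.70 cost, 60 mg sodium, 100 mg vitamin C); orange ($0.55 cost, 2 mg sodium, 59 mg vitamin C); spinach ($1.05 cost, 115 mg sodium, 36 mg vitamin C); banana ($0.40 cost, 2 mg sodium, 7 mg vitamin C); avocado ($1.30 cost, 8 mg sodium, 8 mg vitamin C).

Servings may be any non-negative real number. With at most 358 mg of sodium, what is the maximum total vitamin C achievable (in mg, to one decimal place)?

10561.0 mg

Vitamin C per mg sodium: orange 29.5, banana 3.5, kale 1.667, avocado 1, spinach 0.313.
With no serving limits, spend the whole sodium allowance on orange: 358 mg / 2 mg × 59 mg = 10561.0 mg.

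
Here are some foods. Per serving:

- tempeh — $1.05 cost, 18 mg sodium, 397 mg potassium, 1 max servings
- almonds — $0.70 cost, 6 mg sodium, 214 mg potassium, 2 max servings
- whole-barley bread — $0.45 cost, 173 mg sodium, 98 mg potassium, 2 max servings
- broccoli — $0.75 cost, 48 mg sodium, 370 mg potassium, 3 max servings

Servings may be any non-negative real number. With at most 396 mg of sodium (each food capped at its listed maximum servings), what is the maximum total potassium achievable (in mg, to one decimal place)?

2060.8 mg

Potassium per mg sodium: almonds 35.67, tempeh 22.06, broccoli 7.708, whole-barley bread 0.5665.
Take 2 servings of almonds: uses 12 mg sodium, +428.0 mg potassium (running total 428.0 mg).
Take 1 serving of tempeh: uses 18 mg sodium, +397.0 mg potassium (running total 825.0 mg).
Take 3 servings of broccoli: uses 144 mg sodium, +1110.0 mg potassium (running total 1935.0 mg).
Take 1.283 servings of whole-barley bread: uses 222 mg sodium, +125.8 mg potassium (running total 2060.8 mg).
Filling greedily by potassium-per-mg sodium is optimal for one linear limit, giving 2060.8 mg.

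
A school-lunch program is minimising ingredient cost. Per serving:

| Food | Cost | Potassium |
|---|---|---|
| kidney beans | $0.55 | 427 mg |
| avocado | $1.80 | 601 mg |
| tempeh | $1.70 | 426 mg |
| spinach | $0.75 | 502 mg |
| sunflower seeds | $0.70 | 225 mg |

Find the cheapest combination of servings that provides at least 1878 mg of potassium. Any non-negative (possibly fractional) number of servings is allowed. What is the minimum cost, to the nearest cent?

$2.42

Cost per mg of potassium: kidney beans $0.0013, spinach $0.0015, avocado $0.0030, sunflower seeds $0.0031, tempeh $0.0040.
With no serving limits, use only kidney beans: 1878 mg / 427 mg = 4.398 servings × $0.55 = $2.42.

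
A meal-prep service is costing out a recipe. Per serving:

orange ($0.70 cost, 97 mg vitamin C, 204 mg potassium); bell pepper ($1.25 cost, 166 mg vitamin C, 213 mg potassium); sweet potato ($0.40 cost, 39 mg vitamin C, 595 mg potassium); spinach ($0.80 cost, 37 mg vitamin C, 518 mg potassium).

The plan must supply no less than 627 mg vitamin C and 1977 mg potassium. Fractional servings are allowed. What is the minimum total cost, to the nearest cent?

Two binding constraints pin down two serving amounts, so the optimal mix uses at most two foods. The candidates are each food alone (scaled to the tighter of vitamin C/potassium) and each pair with both constraints tight.
orange only: max(627/97, 1977/204) = 9.691 servings → $6.78.
bell pepper only: max(627/166, 1977/213) = 9.282 servings → $11.60.
sweet potato only: max(627/39, 1977/595) = 16.08 servings → $6.43.
spinach only: max(627/37, 1977/518) = 16.95 servings → $13.56.
orange + bell pepper: intersection lies outside the first quadrant.
orange + sweet potato with both tight: 5.948 servings and 1.283 servings → $4.68.
orange + spinach with both tight: 5.893 servings and 1.496 servings → $5.32.
bell pepper + sweet potato with both tight: 3.272 servings and 2.151 servings → $4.95.
bell pepper + spinach with both tight: 3.222 servings and 2.492 servings → $6.02.
sweet potato + spinach: intersection lies outside the first quadrant.
So the least-cost plan costs $4.68.

$4.68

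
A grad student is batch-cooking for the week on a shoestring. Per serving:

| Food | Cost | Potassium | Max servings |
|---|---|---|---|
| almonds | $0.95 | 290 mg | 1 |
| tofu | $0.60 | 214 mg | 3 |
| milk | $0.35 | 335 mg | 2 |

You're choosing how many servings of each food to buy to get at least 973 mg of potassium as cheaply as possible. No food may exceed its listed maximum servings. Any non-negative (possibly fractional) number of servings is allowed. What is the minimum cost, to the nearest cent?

Cost per mg of potassium: milk $0.0010, tofu $0.0028, almonds $0.0033.
Take 2 servings of milk: +670.0 mg potassium for $0.70 (total $0.70, still need 303.0 mg).
Take 1.416 servings of tofu: +303.0 mg potassium for $0.85 (total $1.55, still need 0.0 mg).
Greedy by cheapest-per-mg is optimal for a single linear constraint, so the minimum cost is $1.55.

$1.55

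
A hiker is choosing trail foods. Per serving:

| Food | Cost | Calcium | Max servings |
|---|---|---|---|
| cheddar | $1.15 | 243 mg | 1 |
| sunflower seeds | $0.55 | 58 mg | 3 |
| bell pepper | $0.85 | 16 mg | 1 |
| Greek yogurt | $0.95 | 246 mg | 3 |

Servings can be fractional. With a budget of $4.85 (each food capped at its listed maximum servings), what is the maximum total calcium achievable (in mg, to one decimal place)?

Calcium per dollar: Greek yogurt 258.9, cheddar 211.3, sunflower seeds 105.5, bell pepper 18.82.
Take 3 servings of Greek yogurt: spends $2.85, +738.0 mg calcium (running total 738.0 mg).
Take 1 serving of cheddar: spends $1.15, +243.0 mg calcium (running total 981.0 mg).
Take 1.545 servings of sunflower seeds: spends $0.85, +89.6 mg calcium (running total 1070.6 mg).
Greedy by best ratio exhausts the cost allowance optimally: 1070.6 mg.

1070.6 mg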